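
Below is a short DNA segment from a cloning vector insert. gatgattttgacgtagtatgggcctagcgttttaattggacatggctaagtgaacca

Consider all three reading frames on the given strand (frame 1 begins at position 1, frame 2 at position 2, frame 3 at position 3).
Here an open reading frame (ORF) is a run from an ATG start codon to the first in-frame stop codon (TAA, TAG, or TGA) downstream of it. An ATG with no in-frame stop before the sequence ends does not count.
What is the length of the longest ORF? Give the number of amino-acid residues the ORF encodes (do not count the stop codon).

5

Frame 1: GAT GAT TTT GAC GTA GTA TGG GCC TAG CGT TTT AAT TGG ACA TGG CTA AGT GAA CCA — no ATG→stop ORF.
Frame 2: ATG ATT TTG ACG TAG TAT GGG CCT AGC GTT TTA ATT GGA CAT GGC TAA GTG AAC — ATG at 2, stop TAG at 14 → 15 nt.
Frame 3: TGA TTT TGA CGT AGT ATG GGC CTA GCG TTT TAA TTG GAC ATG GCT AAG TGA ACC — ATG at 18, stop TAA at 33 → 18 nt; ATG at 42, stop TGA at 51 → 12 nt.
Longest: frame 3, positions 18–35, 18 nt = 6 codons = 5 aa. → 5 amino acids.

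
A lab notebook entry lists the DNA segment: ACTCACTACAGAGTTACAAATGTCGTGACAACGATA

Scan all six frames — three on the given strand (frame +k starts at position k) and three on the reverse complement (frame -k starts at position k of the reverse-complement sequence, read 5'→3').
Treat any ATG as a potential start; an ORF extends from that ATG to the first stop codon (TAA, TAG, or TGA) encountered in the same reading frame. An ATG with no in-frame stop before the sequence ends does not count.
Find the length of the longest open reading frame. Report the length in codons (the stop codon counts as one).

3

Reverse complement (5'→3'): TATCGTTGTCACGACATTTGTAACTCTGTAGTGAGT
Frame +1: ACT CAC TAC AGA GTT ACA AAT GTC GTG ACA ACG ATA — no ATG→stop ORF.
Frame +2: CTC ACT ACA GAG TTA CAA ATG TCG TGA CAA CGA — ATG at 20, stop TGA at 26 → 9 nt.
Frame +3: TCA CTA CAG AGT TAC AAA TGT CGT GAC AAC GAT — no ATG→stop ORF.
Frame -1: TAT CGT TGT CAC GAC ATT TGT AAC TCT GTA GTG AGT — no ATG→stop ORF.
Frame -2: ATC GTT GTC ACG ACA TTT GTA ACT CTG TAG TGA — no ATG→stop ORF.
Frame -3: TCG TTG TCA CGA CAT TTG TAA CTC TGT AGT GAG — no ATG→stop ORF.
Longest: frame +2, positions 20–28, 9 nt = 3 codons = 2 aa. → 3 codons.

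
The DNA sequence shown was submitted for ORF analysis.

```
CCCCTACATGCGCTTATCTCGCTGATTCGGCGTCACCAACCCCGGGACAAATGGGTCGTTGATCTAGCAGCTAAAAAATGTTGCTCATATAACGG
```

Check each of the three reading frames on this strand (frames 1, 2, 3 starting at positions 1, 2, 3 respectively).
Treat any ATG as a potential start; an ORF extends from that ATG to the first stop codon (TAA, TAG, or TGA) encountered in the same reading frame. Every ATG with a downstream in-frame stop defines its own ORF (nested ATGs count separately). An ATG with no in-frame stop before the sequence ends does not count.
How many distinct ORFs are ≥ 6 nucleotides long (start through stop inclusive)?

Frame 1: CCC CTA CAT GCG CTT ATC TCG CTG ATT CGG CGT CAC CAA CCC CGG GAC AAA TGG GTC GTT GAT CTA GCA GCT AAA AAA TGT TGC TCA TAT AAC — no ATG→stop ORF.
Frame 2: CCC TAC ATG CGC TTA TCT CGC TGA TTC GGC GTC ACC AAC CCC GGG ACA AAT GGG TCG TTG ATC TAG CAG CTA AAA AAT GTT GCT CAT ATA ACG — ATG at 8, stop TGA at 23 → 18 nt.
Frame 3: CCT ACA TGC GCT TAT CTC GCT GAT TCG GCG TCA CCA ACC CCG GGA CAA ATG GGT CGT TGA TCT AGC AGC TAA AAA ATG TTG CTC ATA TAA CGG — ATG at 51, stop TGA at 60 → 12 nt; ATG at 78, stop TAA at 90 → 15 nt.
ORFs ≥ 6 nucleotides: frame 2 8–25 (18 nucleotides), frame 3 51–62 (12 nucleotides), frame 3 78–92 (15 nucleotides). Count = 3.

3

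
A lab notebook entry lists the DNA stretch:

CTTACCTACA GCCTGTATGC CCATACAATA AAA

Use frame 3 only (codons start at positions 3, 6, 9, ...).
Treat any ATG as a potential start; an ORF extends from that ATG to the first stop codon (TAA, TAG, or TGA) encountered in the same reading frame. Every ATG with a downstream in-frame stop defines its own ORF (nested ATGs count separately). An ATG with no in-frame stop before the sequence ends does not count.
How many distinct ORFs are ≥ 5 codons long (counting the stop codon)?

Frame 3: TAC CTA CAG CCT GTA TGC CCA TAC AAT AAA — no ATG→stop ORF.
No ORF reaches 5 codons. Count = 0.

0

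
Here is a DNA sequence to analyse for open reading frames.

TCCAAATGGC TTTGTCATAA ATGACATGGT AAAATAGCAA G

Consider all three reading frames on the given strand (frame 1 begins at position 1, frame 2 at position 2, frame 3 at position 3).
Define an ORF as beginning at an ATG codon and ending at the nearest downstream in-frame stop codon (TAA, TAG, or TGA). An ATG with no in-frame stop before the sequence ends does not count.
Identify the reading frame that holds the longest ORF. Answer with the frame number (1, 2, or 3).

3

Frame 1: TCC AAA TGG CTT TGT CAT AAA TGA CAT GGT AAA ATA GCA — no ATG→stop ORF.
Frame 2: CCA AAT GGC TTT GTC ATA AAT GAC ATG GTA AAA TAG CAA — ATG at 26, stop TAG at 35 → 12 nt.
Frame 3: CAA ATG GCT TTG TCA TAA ATG ACA TGG TAA AAT AGC AAG — ATG at 6, stop TAA at 18 → 15 nt; ATG at 21, stop TAA at 30 → 12 nt.
Longest ORF is 15 nt in frame 3 (positions 6–20).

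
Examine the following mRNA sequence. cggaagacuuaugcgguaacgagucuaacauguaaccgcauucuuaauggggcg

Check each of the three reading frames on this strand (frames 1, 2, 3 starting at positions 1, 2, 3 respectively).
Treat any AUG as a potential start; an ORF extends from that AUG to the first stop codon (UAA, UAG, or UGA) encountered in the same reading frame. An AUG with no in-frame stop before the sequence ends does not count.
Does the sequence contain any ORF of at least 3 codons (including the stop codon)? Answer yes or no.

yes

Frame 1: CGG AAG ACU UAU GCG GUA ACG AGU CUA ACA UGU AAC CGC AUU CUU AAU GGG GCG — no AUG→stop ORF.
Frame 2: GGA AGA CUU AUG CGG UAA CGA GUC UAA CAU GUA ACC GCA UUC UUA AUG GGG — AUG at 11, stop UAA at 17 → 9 nt.
Frame 3: GAA GAC UUA UGC GGU AAC GAG UCU AAC AUG UAA CCG CAU UCU UAA UGG GGC — AUG at 30, stop UAA at 33 → 6 nt.
Frame 2 has an ORF of 3 codons (positions 11–19) ≥ 3, so yes.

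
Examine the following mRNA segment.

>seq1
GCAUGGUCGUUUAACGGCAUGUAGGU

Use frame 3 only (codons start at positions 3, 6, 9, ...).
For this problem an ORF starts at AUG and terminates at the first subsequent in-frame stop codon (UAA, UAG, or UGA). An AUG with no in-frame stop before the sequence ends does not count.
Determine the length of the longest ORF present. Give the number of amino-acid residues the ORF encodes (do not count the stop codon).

Frame 3: AUG GUC GUU UAA CGG CAU GUA GGU — AUG at 3, stop UAA at 12 → 12 nt.
Longest: frame 3, positions 3–14, 12 nt = 4 codons = 3 aa. → 3 amino acids.

3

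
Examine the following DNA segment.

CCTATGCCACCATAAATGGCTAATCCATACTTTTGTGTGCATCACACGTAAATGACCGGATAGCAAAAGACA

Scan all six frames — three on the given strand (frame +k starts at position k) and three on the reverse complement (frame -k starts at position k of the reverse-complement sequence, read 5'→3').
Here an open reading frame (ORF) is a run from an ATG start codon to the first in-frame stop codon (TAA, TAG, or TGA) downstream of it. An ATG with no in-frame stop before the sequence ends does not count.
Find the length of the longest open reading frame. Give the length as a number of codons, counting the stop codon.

12

Reverse complement (5'→3'): TGTCTTTTGCTATCCGGTCATTTACGTGTGATGCACACAAAAGTATGGATTAGCCATTTATGGTGGCATAGG
Frame +1: CCT ATG CCA CCA TAA ATG GCT AAT CCA TAC TTT TGT GTG CAT CAC ACG TAA ATG ACC GGA TAG CAA AAG ACA — ATG at 4, stop TAA at 13 → 12 nt; ATG at 16, stop TAA at 49 → 36 nt; ATG at 52, stop TAG at 61 → 12 nt.
Frame +2: CTA TGC CAC CAT AAA TGG CTA ATC CAT ACT TTT GTG TGC ATC ACA CGT AAA TGA CCG GAT AGC AAA AGA — no ATG→stop ORF.
Frame +3: TAT GCC ACC ATA AAT GGC TAA TCC ATA CTT TTG TGT GCA TCA CAC GTA AAT GAC CGG ATA GCA AAA GAC — no ATG→stop ORF.
Frame -1: TGT CTT TTG CTA TCC GGT CAT TTA CGT GTG ATG CAC ACA AAA GTA TGG ATT AGC CAT TTA TGG TGG CAT AGG — no ATG→stop ORF.
Frame -2: GTC TTT TGC TAT CCG GTC ATT TAC GTG TGA TGC ACA CAA AAG TAT GGA TTA GCC ATT TAT GGT GGC ATA — no ATG→stop ORF.
Frame -3: TCT TTT GCT ATC CGG TCA TTT ACG TGT GAT GCA CAC AAA AGT ATG GAT TAG CCA TTT ATG GTG GCA TAG — ATG at 45, stop TAG at 51 → 9 nt; ATG at 60, stop TAG at 69 → 12 nt.
Longest: frame +1, positions 16–51, 36 nt = 12 codons = 11 aa. → 12 codons.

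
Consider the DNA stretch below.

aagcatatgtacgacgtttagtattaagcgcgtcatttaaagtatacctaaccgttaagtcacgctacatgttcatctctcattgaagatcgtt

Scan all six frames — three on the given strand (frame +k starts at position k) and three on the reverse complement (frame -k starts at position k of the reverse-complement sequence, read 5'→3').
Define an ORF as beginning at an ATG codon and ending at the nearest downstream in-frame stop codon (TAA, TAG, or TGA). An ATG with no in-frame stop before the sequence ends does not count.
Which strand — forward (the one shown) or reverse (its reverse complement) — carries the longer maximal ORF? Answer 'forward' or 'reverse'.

reverse

Reverse complement (5'→3'): AACGATCTTCAATGAGAGATGAACATGTAGCGTGACTTAACGGTTAGGTATACTTTAAATGACGCGCTTAATACTAAACGTCGTACATATGCTT
Frame +1: AAG CAT ATG TAC GAC GTT TAG TAT TAA GCG CGT CAT TTA AAG TAT ACC TAA CCG TTA AGT CAC GCT ACA TGT TCA TCT CTC ATT GAA GAT CGT — ATG at 7, stop TAG at 19 → 15 nt.
Frame +2: AGC ATA TGT ACG ACG TTT AGT ATT AAG CGC GTC ATT TAA AGT ATA CCT AAC CGT TAA GTC ACG CTA CAT GTT CAT CTC TCA TTG AAG ATC GTT — no ATG→stop ORF.
Frame +3: GCA TAT GTA CGA CGT TTA GTA TTA AGC GCG TCA TTT AAA GTA TAC CTA ACC GTT AAG TCA CGC TAC ATG TTC ATC TCT CAT TGA AGA TCG — ATG at 69, stop TGA at 84 → 18 nt.
Frame -1: AAC GAT CTT CAA TGA GAG ATG AAC ATG TAG CGT GAC TTA ACG GTT AGG TAT ACT TTA AAT GAC GCG CTT AAT ACT AAA CGT CGT ACA TAT GCT — ATG at 19, stop TAG at 28 → 12 nt; ATG at 25, stop TAG at 28 → 6 nt.
Frame -2: ACG ATC TTC AAT GAG AGA TGA ACA TGT AGC GTG ACT TAA CGG TTA GGT ATA CTT TAA ATG ACG CGC TTA ATA CTA AAC GTC GTA CAT ATG CTT — no ATG→stop ORF.
Frame -3: CGA TCT TCA ATG AGA GAT GAA CAT GTA GCG TGA CTT AAC GGT TAG GTA TAC TTT AAA TGA CGC GCT TAA TAC TAA ACG TCG TAC ATA TGC — ATG at 12, stop TGA at 33 → 24 nt.
Forward-strand max 18 nt; reverse-strand max 24 nt. The reverse strand has the longer ORF.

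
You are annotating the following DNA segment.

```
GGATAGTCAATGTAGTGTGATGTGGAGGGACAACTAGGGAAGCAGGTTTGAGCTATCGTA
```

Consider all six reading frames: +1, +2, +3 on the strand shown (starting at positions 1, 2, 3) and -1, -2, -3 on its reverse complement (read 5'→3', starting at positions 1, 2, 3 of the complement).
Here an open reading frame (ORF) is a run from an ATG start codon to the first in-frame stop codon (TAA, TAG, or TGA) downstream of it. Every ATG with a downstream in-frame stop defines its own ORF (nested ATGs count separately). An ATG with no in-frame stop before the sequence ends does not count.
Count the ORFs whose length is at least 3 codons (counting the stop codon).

1

Reverse complement (5'→3'): TACGATAGCTCAAACCTGCTTCCCTAGTTGTCCCTCCACATCACACTACATTGACTATCC
Frame +1: GGA TAG TCA ATG TAG TGT GAT GTG GAG GGA CAA CTA GGG AAG CAG GTT TGA GCT ATC GTA — ATG at 10, stop TAG at 13 → 6 nt.
Frame +2: GAT AGT CAA TGT AGT GTG ATG TGG AGG GAC AAC TAG GGA AGC AGG TTT GAG CTA TCG — ATG at 20, stop TAG at 35 → 18 nt.
Frame +3: ATA GTC AAT GTA GTG TGA TGT GGA GGG ACA ACT AGG GAA GCA GGT TTG AGC TAT CGT — no ATG→stop ORF.
Frame -1: TAC GAT AGC TCA AAC CTG CTT CCC TAG TTG TCC CTC CAC ATC ACA CTA CAT TGA CTA TCC — no ATG→stop ORF.
Frame -2: ACG ATA GCT CAA ACC TGC TTC CCT AGT TGT CCC TCC ACA TCA CAC TAC ATT GAC TAT — no ATG→stop ORF.
Frame -3: CGA TAG CTC AAA CCT GCT TCC CTA GTT GTC CCT CCA CAT CAC ACT ACA TTG ACT ATC — no ATG→stop ORF.
ORFs ≥ 3 codons: frame +2 20–37 (6 codons). Count = 1.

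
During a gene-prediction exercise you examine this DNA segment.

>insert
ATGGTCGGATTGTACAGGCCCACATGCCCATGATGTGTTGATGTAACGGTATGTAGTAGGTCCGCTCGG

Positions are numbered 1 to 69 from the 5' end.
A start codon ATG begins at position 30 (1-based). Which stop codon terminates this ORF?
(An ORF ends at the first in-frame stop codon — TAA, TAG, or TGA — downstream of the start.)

Codons from position 30: ATG (30–32), ATG (33–35), TGT (36–38), TGA (39–41).
The first in-frame stop codon is TGA.

TGA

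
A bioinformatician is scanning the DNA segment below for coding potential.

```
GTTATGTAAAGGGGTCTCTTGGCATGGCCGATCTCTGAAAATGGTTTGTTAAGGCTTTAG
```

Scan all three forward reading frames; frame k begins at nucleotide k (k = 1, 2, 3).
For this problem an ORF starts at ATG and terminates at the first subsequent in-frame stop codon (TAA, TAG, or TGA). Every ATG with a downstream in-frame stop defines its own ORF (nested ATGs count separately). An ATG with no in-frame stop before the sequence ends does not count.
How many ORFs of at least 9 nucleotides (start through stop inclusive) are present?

Frame 1: GTT ATG TAA AGG GGT CTC TTG GCA TGG CCG ATC TCT GAA AAT GGT TTG TTA AGG CTT TAG — ATG at 4, stop TAA at 7 → 6 nt.
Frame 2: TTA TGT AAA GGG GTC TCT TGG CAT GGC CGA TCT CTG AAA ATG GTT TGT TAA GGC TTT — ATG at 41, stop TAA at 50 → 12 nt.
Frame 3: TAT GTA AAG GGG TCT CTT GGC ATG GCC GAT CTC TGA AAA TGG TTT GTT AAG GCT TTA — ATG at 24, stop TGA at 36 → 15 nt.
ORFs ≥ 9 nucleotides: frame 2 41–52 (12 nucleotides), frame 3 24–38 (15 nucleotides). Count = 2.

2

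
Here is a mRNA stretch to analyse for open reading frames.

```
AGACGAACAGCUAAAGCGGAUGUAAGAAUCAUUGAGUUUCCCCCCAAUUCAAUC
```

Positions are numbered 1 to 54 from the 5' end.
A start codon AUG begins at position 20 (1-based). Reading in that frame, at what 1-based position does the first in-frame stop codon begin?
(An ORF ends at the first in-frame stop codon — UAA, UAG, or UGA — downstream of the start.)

23

Codons from position 20: AUG (20–22), UAA (23–25).
UAA is a stop codon; it begins at position 23.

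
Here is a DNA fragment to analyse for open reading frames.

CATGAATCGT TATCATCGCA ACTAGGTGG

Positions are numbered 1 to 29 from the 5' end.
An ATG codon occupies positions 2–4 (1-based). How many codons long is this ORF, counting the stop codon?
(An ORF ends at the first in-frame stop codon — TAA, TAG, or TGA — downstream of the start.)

Codons from position 2: ATG (2–4), AAT (5–7), CGT (8–10), TAT (11–13), CAT (14–16), CGC (17–19), AAC (20–22), TAG (23–25).
TAG is the first in-frame stop; that's 8 codons including the stop.

8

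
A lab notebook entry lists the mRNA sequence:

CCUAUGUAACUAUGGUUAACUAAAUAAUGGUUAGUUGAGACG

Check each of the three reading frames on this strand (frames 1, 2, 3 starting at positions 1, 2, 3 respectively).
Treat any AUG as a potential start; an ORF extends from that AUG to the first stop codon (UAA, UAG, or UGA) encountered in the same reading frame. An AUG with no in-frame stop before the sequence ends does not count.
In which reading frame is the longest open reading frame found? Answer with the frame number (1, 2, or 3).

3

Frame 1: CCU AUG UAA CUA UGG UUA ACU AAA UAA UGG UUA GUU GAG ACG — AUG at 4, stop UAA at 7 → 6 nt.
Frame 2: CUA UGU AAC UAU GGU UAA CUA AAU AAU GGU UAG UUG AGA — no AUG→stop ORF.
Frame 3: UAU GUA ACU AUG GUU AAC UAA AUA AUG GUU AGU UGA GAC — AUG at 12, stop UAA at 21 → 12 nt; AUG at 27, stop UGA at 36 → 12 nt.
Longest ORF is 12 nt in frame 3 (positions 12–23).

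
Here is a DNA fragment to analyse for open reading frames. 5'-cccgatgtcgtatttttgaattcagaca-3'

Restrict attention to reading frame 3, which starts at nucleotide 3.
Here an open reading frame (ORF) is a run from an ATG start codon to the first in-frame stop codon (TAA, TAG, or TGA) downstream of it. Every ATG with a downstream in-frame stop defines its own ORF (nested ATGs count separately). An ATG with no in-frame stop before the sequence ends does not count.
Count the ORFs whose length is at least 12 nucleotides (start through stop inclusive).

0

Frame 3: CGA TGT CGT ATT TTT GAA TTC AGA — no ATG→stop ORF.
No ORF reaches 12 nucleotides. Count = 0.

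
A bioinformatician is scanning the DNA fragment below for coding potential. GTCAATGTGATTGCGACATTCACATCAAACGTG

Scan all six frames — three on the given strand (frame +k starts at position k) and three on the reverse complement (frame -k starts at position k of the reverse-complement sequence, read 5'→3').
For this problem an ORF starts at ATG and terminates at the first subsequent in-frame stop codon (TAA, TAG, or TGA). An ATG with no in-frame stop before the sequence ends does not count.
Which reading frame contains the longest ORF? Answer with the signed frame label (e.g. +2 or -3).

Reverse complement (5'→3'): CACGTTTGATGTGAATGTCGCAATCACATTGAC
Frame +1: GTC AAT GTG ATT GCG ACA TTC ACA TCA AAC GTG — no ATG→stop ORF.
Frame +2: TCA ATG TGA TTG CGA CAT TCA CAT CAA ACG — ATG at 5, stop TGA at 8 → 6 nt.
Frame +3: CAA TGT GAT TGC GAC ATT CAC ATC AAA CGT — no ATG→stop ORF.
Frame -1: CAC GTT TGA TGT GAA TGT CGC AAT CAC ATT GAC — no ATG→stop ORF.
Frame -2: ACG TTT GAT GTG AAT GTC GCA ATC ACA TTG — no ATG→stop ORF.
Frame -3: CGT TTG ATG TGA ATG TCG CAA TCA CAT TGA — ATG at 9, stop TGA at 12 → 6 nt; ATG at 15, stop TGA at 30 → 18 nt.
Longest ORF is 18 nt in frame -3 (positions 15–32).

-3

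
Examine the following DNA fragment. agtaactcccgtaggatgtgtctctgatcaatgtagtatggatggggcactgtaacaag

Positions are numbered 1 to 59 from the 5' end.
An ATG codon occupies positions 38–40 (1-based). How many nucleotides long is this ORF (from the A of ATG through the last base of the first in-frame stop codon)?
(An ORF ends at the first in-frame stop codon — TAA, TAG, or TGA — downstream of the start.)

18

Codons from position 38: ATG (38–40), GAT (41–43), GGG (44–46), GCA (47–49), CTG (50–52), TAA (53–55).
TAA is the first in-frame stop; ORF spans 38–55, 18 nucleotides.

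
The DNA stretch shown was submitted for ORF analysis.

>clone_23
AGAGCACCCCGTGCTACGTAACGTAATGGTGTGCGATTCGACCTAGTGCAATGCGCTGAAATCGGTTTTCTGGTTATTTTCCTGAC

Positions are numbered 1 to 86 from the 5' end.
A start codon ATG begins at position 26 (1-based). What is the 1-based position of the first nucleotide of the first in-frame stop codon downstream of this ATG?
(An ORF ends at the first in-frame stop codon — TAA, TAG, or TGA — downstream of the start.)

Codons from position 26: ATG (26–28), GTG (29–31), TGC (32–34), GAT (35–37), TCG (38–40), ACC (41–43), TAG (44–46).
TAG is a stop codon; it begins at position 44.

44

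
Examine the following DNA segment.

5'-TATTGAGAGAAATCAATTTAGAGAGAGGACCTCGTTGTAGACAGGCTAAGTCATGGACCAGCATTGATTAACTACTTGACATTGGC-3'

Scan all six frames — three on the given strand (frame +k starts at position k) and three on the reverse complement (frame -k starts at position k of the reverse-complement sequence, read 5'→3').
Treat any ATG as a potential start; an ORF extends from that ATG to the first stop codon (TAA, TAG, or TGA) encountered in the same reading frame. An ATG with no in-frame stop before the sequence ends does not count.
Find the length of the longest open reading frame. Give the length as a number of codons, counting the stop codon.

Reverse complement (5'→3'): GCCAATGTCAAGTAGTTAATCAATGCTGGTCCATGACTTAGCCTGTCTACAACGAGGTCCTCTCTCTAAATTGATTTCTCTCAATA
Frame +1: TAT TGA GAG AAA TCA ATT TAG AGA GAG GAC CTC GTT GTA GAC AGG CTA AGT CAT GGA CCA GCA TTG ATT AAC TAC TTG ACA TTG — no ATG→stop ORF.
Frame +2: ATT GAG AGA AAT CAA TTT AGA GAG AGG ACC TCG TTG TAG ACA GGC TAA GTC ATG GAC CAG CAT TGA TTA ACT ACT TGA CAT TGG — ATG at 53, stop TGA at 65 → 15 nt.
Frame +3: TTG AGA GAA ATC AAT TTA GAG AGA GGA CCT CGT TGT AGA CAG GCT AAG TCA TGG ACC AGC ATT GAT TAA CTA CTT GAC ATT GGC — no ATG→stop ORF.
Frame -1: GCC AAT GTC AAG TAG TTA ATC AAT GCT GGT CCA TGA CTT AGC CTG TCT ACA ACG AGG TCC TCT CTC TAA ATT GAT TTC TCT CAA — no ATG→stop ORF.
Frame -2: CCA ATG TCA AGT AGT TAA TCA ATG CTG GTC CAT GAC TTA GCC TGT CTA CAA CGA GGT CCT CTC TCT AAA TTG ATT TCT CTC AAT — ATG at 5, stop TAA at 17 → 15 nt.
Frame -3: CAA TGT CAA GTA GTT AAT CAA TGC TGG TCC ATG ACT TAG CCT GTC TAC AAC GAG GTC CTC TCT CTA AAT TGA TTT CTC TCA ATA — ATG at 33, stop TAG at 39 → 9 nt.
Longest: frame +2, positions 53–67, 15 nt = 5 codons = 4 aa. → 5 codons.

5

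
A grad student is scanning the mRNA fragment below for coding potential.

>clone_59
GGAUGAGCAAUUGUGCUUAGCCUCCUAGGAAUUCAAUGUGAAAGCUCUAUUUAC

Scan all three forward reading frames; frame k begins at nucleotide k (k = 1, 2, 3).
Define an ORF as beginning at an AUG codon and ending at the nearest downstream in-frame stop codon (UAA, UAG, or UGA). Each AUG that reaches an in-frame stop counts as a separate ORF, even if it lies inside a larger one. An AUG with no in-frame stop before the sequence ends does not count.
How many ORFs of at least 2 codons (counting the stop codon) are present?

2

Frame 1: GGA UGA GCA AUU GUG CUU AGC CUC CUA GGA AUU CAA UGU GAA AGC UCU AUU UAC — no AUG→stop ORF.
Frame 2: GAU GAG CAA UUG UGC UUA GCC UCC UAG GAA UUC AAU GUG AAA GCU CUA UUU — no AUG→stop ORF.
Frame 3: AUG AGC AAU UGU GCU UAG CCU CCU AGG AAU UCA AUG UGA AAG CUC UAU UUA — AUG at 3, stop UAG at 18 → 18 nt; AUG at 36, stop UGA at 39 → 6 nt.
ORFs ≥ 2 codons: frame 3 3–20 (6 codons), frame 3 36–41 (2 codons). Count = 2.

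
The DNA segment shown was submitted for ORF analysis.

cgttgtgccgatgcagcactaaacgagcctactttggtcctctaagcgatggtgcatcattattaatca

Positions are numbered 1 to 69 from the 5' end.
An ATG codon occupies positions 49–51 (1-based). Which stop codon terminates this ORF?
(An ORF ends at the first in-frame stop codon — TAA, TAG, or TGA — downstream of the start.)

TAA

Codons from position 49: ATG (49–51), GTG (52–54), CAT (55–57), CAT (58–60), TAT (61–63), TAA (64–66).
The first in-frame stop codon is TAA.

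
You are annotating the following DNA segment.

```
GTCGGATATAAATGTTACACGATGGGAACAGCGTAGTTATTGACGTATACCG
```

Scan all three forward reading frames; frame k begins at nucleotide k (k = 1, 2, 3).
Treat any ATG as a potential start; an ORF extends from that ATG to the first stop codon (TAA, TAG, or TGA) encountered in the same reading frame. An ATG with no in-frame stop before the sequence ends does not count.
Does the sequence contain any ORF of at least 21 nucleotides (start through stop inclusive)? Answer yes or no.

no

Frame 1: GTC GGA TAT AAA TGT TAC ACG ATG GGA ACA GCG TAG TTA TTG ACG TAT ACC — ATG at 22, stop TAG at 34 → 15 nt.
Frame 2: TCG GAT ATA AAT GTT ACA CGA TGG GAA CAG CGT AGT TAT TGA CGT ATA CCG — no ATG→stop ORF.
Frame 3: CGG ATA TAA ATG TTA CAC GAT GGG AAC AGC GTA GTT ATT GAC GTA TAC — no ATG→stop ORF.
Largest ORF found is 15 nucleotides < 21, so no.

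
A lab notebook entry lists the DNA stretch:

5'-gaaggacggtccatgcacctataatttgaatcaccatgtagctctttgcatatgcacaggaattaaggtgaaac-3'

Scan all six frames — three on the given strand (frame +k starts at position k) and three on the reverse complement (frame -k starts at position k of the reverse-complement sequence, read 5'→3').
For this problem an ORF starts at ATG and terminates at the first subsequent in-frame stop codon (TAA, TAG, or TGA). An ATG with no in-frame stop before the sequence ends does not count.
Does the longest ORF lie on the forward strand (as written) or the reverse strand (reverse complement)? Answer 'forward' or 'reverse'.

reverse

Reverse complement (5'→3'): GTTTCACCTTAATTCCTGTGCATATGCAAAGAGCTACATGGTGATTCAAATTATAGGTGCATGGACCGTCCTTC
Frame +1: GAA GGA CGG TCC ATG CAC CTA TAA TTT GAA TCA CCA TGT AGC TCT TTG CAT ATG CAC AGG AAT TAA GGT GAA — ATG at 13, stop TAA at 22 → 12 nt; ATG at 52, stop TAA at 64 → 15 nt.
Frame +2: AAG GAC GGT CCA TGC ACC TAT AAT TTG AAT CAC CAT GTA GCT CTT TGC ATA TGC ACA GGA ATT AAG GTG AAA — no ATG→stop ORF.
Frame +3: AGG ACG GTC CAT GCA CCT ATA ATT TGA ATC ACC ATG TAG CTC TTT GCA TAT GCA CAG GAA TTA AGG TGA AAC — ATG at 36, stop TAG at 39 → 6 nt.
Frame -1: GTT TCA CCT TAA TTC CTG TGC ATA TGC AAA GAG CTA CAT GGT GAT TCA AAT TAT AGG TGC ATG GAC CGT CCT — no ATG→stop ORF.
Frame -2: TTT CAC CTT AAT TCC TGT GCA TAT GCA AAG AGC TAC ATG GTG ATT CAA ATT ATA GGT GCA TGG ACC GTC CTT — no ATG→stop ORF.
Frame -3: TTC ACC TTA ATT CCT GTG CAT ATG CAA AGA GCT ACA TGG TGA TTC AAA TTA TAG GTG CAT GGA CCG TCC TTC — ATG at 24, stop TGA at 42 → 21 nt.
Forward-strand max 15 nt; reverse-strand max 21 nt. The reverse strand has the longer ORF.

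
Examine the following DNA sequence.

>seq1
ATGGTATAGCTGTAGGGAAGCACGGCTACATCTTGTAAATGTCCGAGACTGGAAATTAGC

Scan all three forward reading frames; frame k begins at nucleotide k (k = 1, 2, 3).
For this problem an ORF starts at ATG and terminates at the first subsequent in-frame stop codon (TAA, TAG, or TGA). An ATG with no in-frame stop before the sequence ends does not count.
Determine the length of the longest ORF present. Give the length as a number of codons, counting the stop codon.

7

Frame 1: ATG GTA TAG CTG TAG GGA AGC ACG GCT ACA TCT TGT AAA TGT CCG AGA CTG GAA ATT AGC — ATG at 1, stop TAG at 7 → 9 nt.
Frame 2: TGG TAT AGC TGT AGG GAA GCA CGG CTA CAT CTT GTA AAT GTC CGA GAC TGG AAA TTA — no ATG→stop ORF.
Frame 3: GGT ATA GCT GTA GGG AAG CAC GGC TAC ATC TTG TAA ATG TCC GAG ACT GGA AAT TAG — ATG at 39, stop TAG at 57 → 21 nt.
Longest: frame 3, positions 39–59, 21 nt = 7 codons = 6 aa. → 7 codons.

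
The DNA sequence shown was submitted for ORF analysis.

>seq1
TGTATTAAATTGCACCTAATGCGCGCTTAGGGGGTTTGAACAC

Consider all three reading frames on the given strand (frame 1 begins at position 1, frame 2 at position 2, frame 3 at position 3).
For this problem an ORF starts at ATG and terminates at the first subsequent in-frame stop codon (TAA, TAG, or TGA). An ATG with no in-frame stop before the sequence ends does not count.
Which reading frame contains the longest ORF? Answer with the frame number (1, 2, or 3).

1

Frame 1: TGT ATT AAA TTG CAC CTA ATG CGC GCT TAG GGG GTT TGA ACA — ATG at 19, stop TAG at 28 → 12 nt.
Frame 2: GTA TTA AAT TGC ACC TAA TGC GCG CTT AGG GGG TTT GAA CAC — no ATG→stop ORF.
Frame 3: TAT TAA ATT GCA CCT AAT GCG CGC TTA GGG GGT TTG AAC — no ATG→stop ORF.
Longest ORF is 12 nt in frame 1 (positions 19–30).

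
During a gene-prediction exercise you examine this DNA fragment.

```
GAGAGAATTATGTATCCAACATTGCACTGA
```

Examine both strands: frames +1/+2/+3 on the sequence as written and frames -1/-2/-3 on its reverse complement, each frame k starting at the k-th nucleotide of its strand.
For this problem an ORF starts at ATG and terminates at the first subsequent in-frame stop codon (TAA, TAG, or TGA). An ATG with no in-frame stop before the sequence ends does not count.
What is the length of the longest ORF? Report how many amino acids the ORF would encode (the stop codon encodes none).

6

Reverse complement (5'→3'): TCAGTGCAATGTTGGATACATAATTCTCTC
Frame +1: GAG AGA ATT ATG TAT CCA ACA TTG CAC TGA — ATG at 10, stop TGA at 28 → 21 nt.
Frame +2: AGA GAA TTA TGT ATC CAA CAT TGC ACT — no ATG→stop ORF.
Frame +3: GAG AAT TAT GTA TCC AAC ATT GCA CTG — no ATG→stop ORF.
Frame -1: TCA GTG CAA TGT TGG ATA CAT AAT TCT CTC — no ATG→stop ORF.
Frame -2: CAG TGC AAT GTT GGA TAC ATA ATT CTC — no ATG→stop ORF.
Frame -3: AGT GCA ATG TTG GAT ACA TAA TTC TCT — ATG at 9, stop TAA at 21 → 15 nt.
Longest: frame +1, positions 10–30, 21 nt = 7 codons = 6 aa. → 6 amino acids.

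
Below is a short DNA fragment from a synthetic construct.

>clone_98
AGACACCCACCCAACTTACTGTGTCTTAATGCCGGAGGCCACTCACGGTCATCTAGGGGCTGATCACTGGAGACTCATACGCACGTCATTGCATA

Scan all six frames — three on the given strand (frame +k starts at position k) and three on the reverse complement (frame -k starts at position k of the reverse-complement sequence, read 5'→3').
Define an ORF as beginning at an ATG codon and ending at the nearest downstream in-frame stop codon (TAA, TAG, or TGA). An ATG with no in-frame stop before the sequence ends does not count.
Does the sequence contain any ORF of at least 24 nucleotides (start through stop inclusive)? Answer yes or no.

Reverse complement (5'→3'): TATGCAATGACGTGCGTATGAGTCTCCAGTGATCAGCCCCTAGATGACCGTGAGTGGCCTCCGGCATTAAGACACAGTAAGTTGGGTGGGTGTCT
Frame +1: AGA CAC CCA CCC AAC TTA CTG TGT CTT AAT GCC GGA GGC CAC TCA CGG TCA TCT AGG GGC TGA TCA CTG GAG ACT CAT ACG CAC GTC ATT GCA — no ATG→stop ORF.
Frame +2: GAC ACC CAC CCA ACT TAC TGT GTC TTA ATG CCG GAG GCC ACT CAC GGT CAT CTA GGG GCT GAT CAC TGG AGA CTC ATA CGC ACG TCA TTG CAT — no ATG→stop ORF.
Frame +3: ACA CCC ACC CAA CTT ACT GTG TCT TAA TGC CGG AGG CCA CTC ACG GTC ATC TAG GGG CTG ATC ACT GGA GAC TCA TAC GCA CGT CAT TGC ATA — no ATG→stop ORF.
Frame -1: TAT GCA ATG ACG TGC GTA TGA GTC TCC AGT GAT CAG CCC CTA GAT GAC CGT GAG TGG CCT CCG GCA TTA AGA CAC AGT AAG TTG GGT GGG TGT — ATG at 7, stop TGA at 19 → 15 nt.
Frame -2: ATG CAA TGA CGT GCG TAT GAG TCT CCA GTG ATC AGC CCC TAG ATG ACC GTG AGT GGC CTC CGG CAT TAA GAC ACA GTA AGT TGG GTG GGT GTC — ATG at 2, stop TGA at 8 → 9 nt; ATG at 44, stop TAA at 68 → 27 nt.
Frame -3: TGC AAT GAC GTG CGT ATG AGT CTC CAG TGA TCA GCC CCT AGA TGA CCG TGA GTG GCC TCC GGC ATT AAG ACA CAG TAA GTT GGG TGG GTG TCT — ATG at 18, stop TGA at 30 → 15 nt.
Frame -2 has an ORF of 27 nucleotides (positions 44–70) ≥ 24, so yes.

yes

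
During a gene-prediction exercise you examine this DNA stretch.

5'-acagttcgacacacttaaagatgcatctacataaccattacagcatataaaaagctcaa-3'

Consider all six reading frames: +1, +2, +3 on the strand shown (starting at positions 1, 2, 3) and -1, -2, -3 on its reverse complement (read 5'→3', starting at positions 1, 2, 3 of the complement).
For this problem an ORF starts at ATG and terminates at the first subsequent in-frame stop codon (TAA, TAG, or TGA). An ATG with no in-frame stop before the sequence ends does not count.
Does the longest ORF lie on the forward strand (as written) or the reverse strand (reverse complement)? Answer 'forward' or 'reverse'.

forward

Reverse complement (5'→3'): TTGAGCTTTTTATATGCTGTAATGGTTATGTAGATGCATCTTTAAGTGTGTCGAACTGT
Frame +1: ACA GTT CGA CAC ACT TAA AGA TGC ATC TAC ATA ACC ATT ACA GCA TAT AAA AAG CTC — no ATG→stop ORF.
Frame +2: CAG TTC GAC ACA CTT AAA GAT GCA TCT ACA TAA CCA TTA CAG CAT ATA AAA AGC TCA — no ATG→stop ORF.
Frame +3: AGT TCG ACA CAC TTA AAG ATG CAT CTA CAT AAC CAT TAC AGC ATA TAA AAA GCT CAA — ATG at 21, stop TAA at 48 → 30 nt.
Frame -1: TTG AGC TTT TTA TAT GCT GTA ATG GTT ATG TAG ATG CAT CTT TAA GTG TGT CGA ACT — ATG at 22, stop TAG at 31 → 12 nt; ATG at 28, stop TAG at 31 → 6 nt; ATG at 34, stop TAA at 43 → 12 nt.
Frame -2: TGA GCT TTT TAT ATG CTG TAA TGG TTA TGT AGA TGC ATC TTT AAG TGT GTC GAA CTG — ATG at 14, stop TAA at 20 → 9 nt.
Frame -3: GAG CTT TTT ATA TGC TGT AAT GGT TAT GTA GAT GCA TCT TTA AGT GTG TCG AAC TGT — no ATG→stop ORF.
Forward-strand max 30 nt; reverse-strand max 12 nt. The forward strand has the longer ORF.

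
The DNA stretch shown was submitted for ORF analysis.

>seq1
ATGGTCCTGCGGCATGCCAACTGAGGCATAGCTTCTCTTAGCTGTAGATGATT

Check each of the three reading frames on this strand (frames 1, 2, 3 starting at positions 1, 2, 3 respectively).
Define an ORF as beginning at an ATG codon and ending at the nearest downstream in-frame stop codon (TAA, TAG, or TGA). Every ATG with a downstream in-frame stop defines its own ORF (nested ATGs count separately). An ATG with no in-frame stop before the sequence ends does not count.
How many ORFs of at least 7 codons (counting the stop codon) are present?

1

Frame 1: ATG GTC CTG CGG CAT GCC AAC TGA GGC ATA GCT TCT CTT AGC TGT AGA TGA — ATG at 1, stop TGA at 22 → 24 nt.
Frame 2: TGG TCC TGC GGC ATG CCA ACT GAG GCA TAG CTT CTC TTA GCT GTA GAT GAT — ATG at 14, stop TAG at 29 → 18 nt.
Frame 3: GGT CCT GCG GCA TGC CAA CTG AGG CAT AGC TTC TCT TAG CTG TAG ATG ATT — no ATG→stop ORF.
ORFs ≥ 7 codons: frame 1 1–24 (8 codons). Count = 1.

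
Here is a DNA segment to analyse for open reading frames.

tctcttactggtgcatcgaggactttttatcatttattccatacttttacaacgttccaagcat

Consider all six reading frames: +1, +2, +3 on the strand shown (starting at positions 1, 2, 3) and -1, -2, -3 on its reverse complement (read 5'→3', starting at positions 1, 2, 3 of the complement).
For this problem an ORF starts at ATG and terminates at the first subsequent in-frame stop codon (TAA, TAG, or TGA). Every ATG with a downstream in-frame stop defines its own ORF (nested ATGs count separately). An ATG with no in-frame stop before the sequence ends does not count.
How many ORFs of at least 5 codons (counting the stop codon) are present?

1

Reverse complement (5'→3'): ATGCTTGGAACGTTGTAAAAGTATGGAATAAATGATAAAAAGTCCTCGATGCACCAGTAAGAGA
Frame +1: TCT CTT ACT GGT GCA TCG AGG ACT TTT TAT CAT TTA TTC CAT ACT TTT ACA ACG TTC CAA GCA — no ATG→stop ORF.
Frame +2: CTC TTA CTG GTG CAT CGA GGA CTT TTT ATC ATT TAT TCC ATA CTT TTA CAA CGT TCC AAG CAT — no ATG→stop ORF.
Frame +3: TCT TAC TGG TGC ATC GAG GAC TTT TTA TCA TTT ATT CCA TAC TTT TAC AAC GTT CCA AGC — no ATG→stop ORF.
Frame -1: ATG CTT GGA ACG TTG TAA AAG TAT GGA ATA AAT GAT AAA AAG TCC TCG ATG CAC CAG TAA GAG — ATG at 1, stop TAA at 16 → 18 nt; ATG at 49, stop TAA at 58 → 12 nt.
Frame -2: TGC TTG GAA CGT TGT AAA AGT ATG GAA TAA ATG ATA AAA AGT CCT CGA TGC ACC AGT AAG AGA — ATG at 23, stop TAA at 29 → 9 nt.
Frame -3: GCT TGG AAC GTT GTA AAA GTA TGG AAT AAA TGA TAA AAA GTC CTC GAT GCA CCA GTA AGA — no ATG→stop ORF.
ORFs ≥ 5 codons: frame -1 1–18 (6 codons). Count = 1.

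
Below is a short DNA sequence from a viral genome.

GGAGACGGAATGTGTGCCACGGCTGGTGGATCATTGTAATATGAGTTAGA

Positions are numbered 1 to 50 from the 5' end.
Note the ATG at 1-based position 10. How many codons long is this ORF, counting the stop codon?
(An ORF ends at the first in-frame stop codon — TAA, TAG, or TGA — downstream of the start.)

Codons from position 10: ATG (10–12), TGT (13–15), GCC (16–18), ACG (19–21), GCT (22–24), GGT (25–27), GGA (28–30), TCA (31–33), TTG (34–36), TAA (37–39).
TAA is the first in-frame stop; that's 10 codons including the stop.

10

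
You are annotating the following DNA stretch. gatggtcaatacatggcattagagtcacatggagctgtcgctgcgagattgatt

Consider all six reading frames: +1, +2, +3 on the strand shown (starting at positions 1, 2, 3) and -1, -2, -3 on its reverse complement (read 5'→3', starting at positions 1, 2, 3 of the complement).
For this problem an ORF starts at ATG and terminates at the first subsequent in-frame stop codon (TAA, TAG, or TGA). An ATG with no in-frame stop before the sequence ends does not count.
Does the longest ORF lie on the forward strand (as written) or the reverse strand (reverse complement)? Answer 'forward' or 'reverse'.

forward

Reverse complement (5'→3'): AATCAATCTCGCAGCGACAGCTCCATGTGACTCTAATGCCATGTATTGACCATC
Frame +1: GAT GGT CAA TAC ATG GCA TTA GAG TCA CAT GGA GCT GTC GCT GCG AGA TTG ATT — no ATG→stop ORF.
Frame +2: ATG GTC AAT ACA TGG CAT TAG AGT CAC ATG GAG CTG TCG CTG CGA GAT TGA — ATG at 2, stop TAG at 20 → 21 nt; ATG at 29, stop TGA at 50 → 24 nt.
Frame +3: TGG TCA ATA CAT GGC ATT AGA GTC ACA TGG AGC TGT CGC TGC GAG ATT GAT — no ATG→stop ORF.
Frame -1: AAT CAA TCT CGC AGC GAC AGC TCC ATG TGA CTC TAA TGC CAT GTA TTG ACC ATC — ATG at 25, stop TGA at 28 → 6 nt.
Frame -2: ATC AAT CTC GCA GCG ACA GCT CCA TGT GAC TCT AAT GCC ATG TAT TGA CCA — ATG at 41, stop TGA at 47 → 9 nt.
Frame -3: TCA ATC TCG CAG CGA CAG CTC CAT GTG ACT CTA ATG CCA TGT ATT GAC CAT — no ATG→stop ORF.
Forward-strand max 24 nt; reverse-strand max 9 nt. The forward strand has the longer ORF.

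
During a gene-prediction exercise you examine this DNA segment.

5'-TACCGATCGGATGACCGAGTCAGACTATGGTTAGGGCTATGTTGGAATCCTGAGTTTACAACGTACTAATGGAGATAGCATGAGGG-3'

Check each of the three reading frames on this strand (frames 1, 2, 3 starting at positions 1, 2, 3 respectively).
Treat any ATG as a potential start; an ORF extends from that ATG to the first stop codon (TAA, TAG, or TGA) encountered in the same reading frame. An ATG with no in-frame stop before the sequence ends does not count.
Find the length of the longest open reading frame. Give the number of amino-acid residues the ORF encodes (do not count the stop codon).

Frame 1: TAC CGA TCG GAT GAC CGA GTC AGA CTA TGG TTA GGG CTA TGT TGG AAT CCT GAG TTT ACA ACG TAC TAA TGG AGA TAG CAT GAG — no ATG→stop ORF.
Frame 2: ACC GAT CGG ATG ACC GAG TCA GAC TAT GGT TAG GGC TAT GTT GGA ATC CTG AGT TTA CAA CGT ACT AAT GGA GAT AGC ATG AGG — ATG at 11, stop TAG at 32 → 24 nt.
Frame 3: CCG ATC GGA TGA CCG AGT CAG ACT ATG GTT AGG GCT ATG TTG GAA TCC TGA GTT TAC AAC GTA CTA ATG GAG ATA GCA TGA GGG — ATG at 27, stop TGA at 51 → 27 nt; ATG at 39, stop TGA at 51 → 15 nt; ATG at 69, stop TGA at 81 → 15 nt.
Longest: frame 3, positions 27–53, 27 nt = 9 codons = 8 aa. → 8 amino acids.

8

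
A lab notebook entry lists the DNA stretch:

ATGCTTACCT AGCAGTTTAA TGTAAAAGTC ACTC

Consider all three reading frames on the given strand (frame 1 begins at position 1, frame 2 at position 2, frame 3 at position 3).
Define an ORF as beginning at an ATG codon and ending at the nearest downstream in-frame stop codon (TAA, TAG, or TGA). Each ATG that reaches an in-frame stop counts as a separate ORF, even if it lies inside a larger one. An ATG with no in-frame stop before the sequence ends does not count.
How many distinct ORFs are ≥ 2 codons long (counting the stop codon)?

2

Frame 1: ATG CTT ACC TAG CAG TTT AAT GTA AAA GTC ACT — ATG at 1, stop TAG at 10 → 12 nt.
Frame 2: TGC TTA CCT AGC AGT TTA ATG TAA AAG TCA CTC — ATG at 20, stop TAA at 23 → 6 nt.
Frame 3: GCT TAC CTA GCA GTT TAA TGT AAA AGT CAC — no ATG→stop ORF.
ORFs ≥ 2 codons: frame 1 1–12 (4 codons), frame 2 20–25 (2 codons). Count = 2.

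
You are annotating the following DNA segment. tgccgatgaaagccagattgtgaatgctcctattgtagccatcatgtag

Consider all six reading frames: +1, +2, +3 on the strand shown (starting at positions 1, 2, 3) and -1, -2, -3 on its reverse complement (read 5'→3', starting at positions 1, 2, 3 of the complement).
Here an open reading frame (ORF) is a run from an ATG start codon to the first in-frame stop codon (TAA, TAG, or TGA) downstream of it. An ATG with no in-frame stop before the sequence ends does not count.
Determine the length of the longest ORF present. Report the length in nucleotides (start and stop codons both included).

18

Reverse complement (5'→3'): CTACATGATGGCTACAATAGGAGCATTCACAATCTGGCTTTCATCGGCA
Frame +1: TGC CGA TGA AAG CCA GAT TGT GAA TGC TCC TAT TGT AGC CAT CAT GTA — no ATG→stop ORF.
Frame +2: GCC GAT GAA AGC CAG ATT GTG AAT GCT CCT ATT GTA GCC ATC ATG TAG — ATG at 44, stop TAG at 47 → 6 nt.
Frame +3: CCG ATG AAA GCC AGA TTG TGA ATG CTC CTA TTG TAG CCA TCA TGT — ATG at 6, stop TGA at 21 → 18 nt; ATG at 24, stop TAG at 36 → 15 nt.
Frame -1: CTA CAT GAT GGC TAC AAT AGG AGC ATT CAC AAT CTG GCT TTC ATC GGC — no ATG→stop ORF.
Frame -2: TAC ATG ATG GCT ACA ATA GGA GCA TTC ACA ATC TGG CTT TCA TCG GCA — no ATG→stop ORF.
Frame -3: ACA TGA TGG CTA CAA TAG GAG CAT TCA CAA TCT GGC TTT CAT CGG — no ATG→stop ORF.
Longest: frame +3, positions 6–23, 18 nt = 6 codons = 5 aa. → 18 nucleotides.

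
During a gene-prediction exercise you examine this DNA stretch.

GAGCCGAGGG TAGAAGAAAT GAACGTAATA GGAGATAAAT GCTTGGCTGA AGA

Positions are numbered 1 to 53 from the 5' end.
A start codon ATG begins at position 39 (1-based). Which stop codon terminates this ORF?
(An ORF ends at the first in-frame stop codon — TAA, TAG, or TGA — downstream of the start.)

Codons from position 39: ATG (39–41), CTT (42–44), GGC (45–47), TGA (48–50).
The first in-frame stop codon is TGA.

TGA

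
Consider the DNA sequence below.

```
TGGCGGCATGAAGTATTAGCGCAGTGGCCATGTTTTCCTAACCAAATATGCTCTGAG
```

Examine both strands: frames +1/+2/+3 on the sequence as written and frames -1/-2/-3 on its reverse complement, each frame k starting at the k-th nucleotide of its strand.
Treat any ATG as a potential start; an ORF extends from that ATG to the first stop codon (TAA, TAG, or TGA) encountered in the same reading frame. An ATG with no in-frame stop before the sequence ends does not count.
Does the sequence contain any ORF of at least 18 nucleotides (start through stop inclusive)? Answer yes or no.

no

Reverse complement (5'→3'): CTCAGAGCATATTTGGTTAGGAAAACATGGCCACTGCGCTAATACTTCATGCCGCCA
Frame +1: TGG CGG CAT GAA GTA TTA GCG CAG TGG CCA TGT TTT CCT AAC CAA ATA TGC TCT GAG — no ATG→stop ORF.
Frame +2: GGC GGC ATG AAG TAT TAG CGC AGT GGC CAT GTT TTC CTA ACC AAA TAT GCT CTG — ATG at 8, stop TAG at 17 → 12 nt.
Frame +3: GCG GCA TGA AGT ATT AGC GCA GTG GCC ATG TTT TCC TAA CCA AAT ATG CTC TGA — ATG at 30, stop TAA at 39 → 12 nt; ATG at 48, stop TGA at 54 → 9 nt.
Frame -1: CTC AGA GCA TAT TTG GTT AGG AAA ACA TGG CCA CTG CGC TAA TAC TTC ATG CCG CCA — no ATG→stop ORF.
Frame -2: TCA GAG CAT ATT TGG TTA GGA AAA CAT GGC CAC TGC GCT AAT ACT TCA TGC CGC — no ATG→stop ORF.
Frame -3: CAG AGC ATA TTT GGT TAG GAA AAC ATG GCC ACT GCG CTA ATA CTT CAT GCC GCC — no ATG→stop ORF.
Largest ORF found is 12 nucleotides < 18, so no.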